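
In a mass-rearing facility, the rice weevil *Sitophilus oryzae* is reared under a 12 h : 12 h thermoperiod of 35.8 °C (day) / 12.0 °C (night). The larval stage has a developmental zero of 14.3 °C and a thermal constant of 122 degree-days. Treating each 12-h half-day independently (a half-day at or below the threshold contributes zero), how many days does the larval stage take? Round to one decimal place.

Day half: max(0, 35.8 − 14.3) × 0.5 = 21.5 × 0.5 = 10.75 DD.
Night half: max(0, 12.0 − 14.3) × 0.5 = 0.0 × 0.5 = 0.00 DD.
Per 24 h: 10.75 DD/day.
Duration = 122 / 10.75 = 11.349 ≈ 11.3 days.

11.3 days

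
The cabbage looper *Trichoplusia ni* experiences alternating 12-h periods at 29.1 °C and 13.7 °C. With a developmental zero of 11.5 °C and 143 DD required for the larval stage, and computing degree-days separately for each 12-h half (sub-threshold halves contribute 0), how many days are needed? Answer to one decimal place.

Day half: max(0, 29.1 − 11.5) × 0.5 = 17.6 × 0.5 = 8.80 DD.
Night half: max(0, 13.7 − 11.5) × 0.5 = 2.2 × 0.5 = 1.10 DD.
Per 24 h: 9.90 DD/day.
Duration = 143 / 9.90 = 14.444 ≈ 14.4 days.

14.4 days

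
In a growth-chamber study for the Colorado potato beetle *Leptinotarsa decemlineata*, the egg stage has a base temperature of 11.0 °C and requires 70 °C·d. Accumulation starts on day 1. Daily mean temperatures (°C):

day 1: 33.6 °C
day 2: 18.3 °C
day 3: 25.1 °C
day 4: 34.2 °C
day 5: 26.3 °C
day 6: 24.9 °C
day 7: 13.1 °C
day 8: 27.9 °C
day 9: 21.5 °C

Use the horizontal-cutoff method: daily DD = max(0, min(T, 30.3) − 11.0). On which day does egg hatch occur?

Daily DD above 11.0 °C (capped at 19.3): 19.3, 7.3, 14.1, 19.3, 15.3, 13.9, 2.1, 16.9, 10.5.
Cumulative: 19.3, 26.6, 40.7, 60.0, 75.3, 89.2, 91.3, 108.2, 118.7.
The total first reaches 70 DD on day 5.

day 5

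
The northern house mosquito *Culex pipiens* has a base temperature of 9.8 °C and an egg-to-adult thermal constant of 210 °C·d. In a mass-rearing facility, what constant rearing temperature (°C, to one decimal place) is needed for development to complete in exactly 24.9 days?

18.2 °C

Required daily accumulation = 210 / 24.9 = 8.434 DD/day.
T = T_base + 8.434 = 9.8 + 8.434 = 18.234 ≈ 18.2 °C.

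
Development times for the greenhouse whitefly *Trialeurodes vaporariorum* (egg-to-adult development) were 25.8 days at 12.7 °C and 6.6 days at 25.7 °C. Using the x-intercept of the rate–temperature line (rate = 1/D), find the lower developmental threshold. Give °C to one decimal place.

8.2 °C

Linear rate model ⇒ the product D·(T − T_b) is constant across temperatures.
25.8·(12.7 − T_b) = 6.6·(25.7 − T_b)
T_b = (25.8·12.7 − 6.6·25.7) / (25.8 − 6.6) = 158.04 / 19.2 = 8.231 °C ≈ 8.2 °C.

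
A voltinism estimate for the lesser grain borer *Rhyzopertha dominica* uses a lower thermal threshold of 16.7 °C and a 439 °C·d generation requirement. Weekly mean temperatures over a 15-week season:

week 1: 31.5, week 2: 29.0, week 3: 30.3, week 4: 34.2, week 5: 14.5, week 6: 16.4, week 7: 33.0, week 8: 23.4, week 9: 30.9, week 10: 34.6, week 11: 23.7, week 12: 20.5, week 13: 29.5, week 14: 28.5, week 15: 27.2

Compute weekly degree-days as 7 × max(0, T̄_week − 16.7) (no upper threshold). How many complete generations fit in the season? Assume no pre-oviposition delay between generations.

Weekly DD (7 × max(0, T̄ − 16.7)): 103.6, 86.1, 95.2, 122.5, 0.0, 0.0, 114.1, 46.9, 99.4, 125.3, 49.0, 26.6, 89.6, 82.6, 73.5.
Season total = 1114.4 DD.
Complete generations = ⌊1114.4 / 439⌋ = 2.

2 generations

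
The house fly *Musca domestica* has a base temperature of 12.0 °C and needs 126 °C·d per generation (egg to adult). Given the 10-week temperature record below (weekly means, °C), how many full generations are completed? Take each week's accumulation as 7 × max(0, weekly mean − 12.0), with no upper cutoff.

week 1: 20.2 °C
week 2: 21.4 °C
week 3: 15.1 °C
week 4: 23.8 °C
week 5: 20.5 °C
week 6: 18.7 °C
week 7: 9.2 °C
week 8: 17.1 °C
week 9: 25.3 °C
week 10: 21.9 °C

4 generations

Weekly DD (7 × max(0, T̄ − 12.0)): 57.4, 65.8, 21.7, 82.6, 59.5, 46.9, 0.0, 35.7, 93.1, 69.3.
Season total = 532.0 DD.
Complete generations = ⌊532.0 / 126⌋ = 4.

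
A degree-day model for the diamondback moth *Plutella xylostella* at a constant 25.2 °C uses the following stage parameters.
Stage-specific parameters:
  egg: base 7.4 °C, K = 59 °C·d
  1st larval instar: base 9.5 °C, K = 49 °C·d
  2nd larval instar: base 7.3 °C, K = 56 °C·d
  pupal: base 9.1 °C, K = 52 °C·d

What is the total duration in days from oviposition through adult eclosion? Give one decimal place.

12.8 days

egg: 59 / (25.2 − 7.4) = 59 / 17.8 = 3.315 d.
1st larval instar: 49 / (25.2 − 9.5) = 49 / 15.7 = 3.121 d.
2nd larval instar: 56 / (25.2 − 7.3) = 56 / 17.9 = 3.128 d.
pupal: 52 / (25.2 − 9.1) = 52 / 16.1 = 3.230 d.
Sum = 12.794 ≈ 12.8 days.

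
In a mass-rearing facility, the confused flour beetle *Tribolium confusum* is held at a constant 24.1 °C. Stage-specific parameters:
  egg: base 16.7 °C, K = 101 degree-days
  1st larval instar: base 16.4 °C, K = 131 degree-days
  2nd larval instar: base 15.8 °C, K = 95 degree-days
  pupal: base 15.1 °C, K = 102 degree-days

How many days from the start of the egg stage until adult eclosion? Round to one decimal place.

53.4 days

egg: 101 / (24.1 − 16.7) = 101 / 7.4 = 13.649 d.
1st larval instar: 131 / (24.1 − 16.4) = 131 / 7.7 = 17.013 d.
2nd larval instar: 95 / (24.1 − 15.8) = 95 / 8.3 = 11.446 d.
pupal: 102 / (24.1 − 15.1) = 102 / 9.0 = 11.333 d.
Sum = 53.441 ≈ 53.4 days.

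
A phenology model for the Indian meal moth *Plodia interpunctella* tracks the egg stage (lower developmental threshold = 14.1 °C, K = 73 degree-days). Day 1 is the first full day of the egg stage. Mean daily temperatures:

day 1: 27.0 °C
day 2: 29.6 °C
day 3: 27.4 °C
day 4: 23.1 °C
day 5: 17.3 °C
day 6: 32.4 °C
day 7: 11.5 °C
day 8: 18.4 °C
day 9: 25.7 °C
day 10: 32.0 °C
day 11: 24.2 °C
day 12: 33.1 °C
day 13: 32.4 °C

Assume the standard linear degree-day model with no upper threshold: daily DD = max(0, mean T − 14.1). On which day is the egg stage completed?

Daily DD above 14.1 °C: 12.9, 15.5, 13.3, 9.0, 3.2, 18.3, 0.0, 4.3, 11.6, 17.9, 10.1, 19.0, 18.3.
Cumulative: 12.9, 28.4, 41.7, 50.7, 53.9, 72.2, 72.2, 76.5, 88.1, 106.0, 116.1, 135.1, 153.4.
The total first reaches 73 DD on day 8.

day 8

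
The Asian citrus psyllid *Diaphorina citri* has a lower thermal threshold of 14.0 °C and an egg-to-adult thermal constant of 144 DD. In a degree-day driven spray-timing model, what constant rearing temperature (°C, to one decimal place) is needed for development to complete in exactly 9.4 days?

29.3 °C

Required daily accumulation = 144 / 9.4 = 15.319 DD/day.
T = T_base + 15.319 = 14.0 + 15.319 = 29.319 ≈ 29.3 °C.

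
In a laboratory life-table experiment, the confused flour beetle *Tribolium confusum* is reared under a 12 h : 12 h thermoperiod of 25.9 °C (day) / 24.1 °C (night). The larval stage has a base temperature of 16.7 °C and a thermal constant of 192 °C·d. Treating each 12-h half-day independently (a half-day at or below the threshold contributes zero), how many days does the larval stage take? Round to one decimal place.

23.1 days

Day half: max(0, 25.9 − 16.7) × 0.5 = 9.2 × 0.5 = 4.60 DD.
Night half: max(0, 24.1 − 16.7) × 0.5 = 7.4 × 0.5 = 3.70 DD.
Per 24 h: 8.30 DD/day.
Duration = 192 / 8.30 = 23.133 ≈ 23.1 days.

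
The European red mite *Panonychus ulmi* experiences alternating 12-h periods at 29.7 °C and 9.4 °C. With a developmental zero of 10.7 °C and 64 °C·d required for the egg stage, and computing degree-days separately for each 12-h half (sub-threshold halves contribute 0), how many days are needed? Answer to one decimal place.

Day half: max(0, 29.7 − 10.7) × 0.5 = 19.0 × 0.5 = 9.50 DD.
Night half: max(0, 9.4 − 10.7) × 0.5 = 0.0 × 0.5 = 0.00 DD.
Per 24 h: 9.50 DD/day.
Duration = 64 / 9.50 = 6.737 ≈ 6.7 days.

6.7 days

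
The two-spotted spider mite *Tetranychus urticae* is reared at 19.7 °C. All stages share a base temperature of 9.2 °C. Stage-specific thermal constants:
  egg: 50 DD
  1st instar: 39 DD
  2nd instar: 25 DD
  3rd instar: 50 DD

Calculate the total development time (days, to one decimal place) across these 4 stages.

15.6 days

Daily accumulation at 19.7 °C = 19.7 − 9.2 = 10.5 DD/day.
Total K = 50 + 39 + 25 + 50 = 164 DD.
Total duration = 164 / 10.5 = 15.619 ≈ 15.6 days.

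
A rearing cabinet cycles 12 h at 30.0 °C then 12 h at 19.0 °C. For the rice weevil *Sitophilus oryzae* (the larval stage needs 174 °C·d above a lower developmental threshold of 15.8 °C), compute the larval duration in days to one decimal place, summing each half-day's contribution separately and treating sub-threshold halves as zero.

Day half: max(0, 30.0 − 15.8) × 0.5 = 14.2 × 0.5 = 7.10 DD.
Night half: max(0, 19.0 − 15.8) × 0.5 = 3.2 × 0.5 = 1.60 DD.
Per 24 h: 8.70 DD/day.
Duration = 174 / 8.70 = 20.000 ≈ 20.0 days.

20.0 days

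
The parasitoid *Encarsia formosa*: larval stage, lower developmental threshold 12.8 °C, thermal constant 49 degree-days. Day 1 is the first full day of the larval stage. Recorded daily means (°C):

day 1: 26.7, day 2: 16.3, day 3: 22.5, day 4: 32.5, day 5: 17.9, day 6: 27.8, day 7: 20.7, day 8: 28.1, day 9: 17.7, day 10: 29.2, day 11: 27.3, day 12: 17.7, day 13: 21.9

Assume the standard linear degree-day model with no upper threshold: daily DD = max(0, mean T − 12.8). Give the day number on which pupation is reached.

Daily DD above 12.8 °C: 13.9, 3.5, 9.7, 19.7, 5.1, 15.0, 7.9, 15.3, 4.9, 16.4, 14.5, 4.9, 9.1.
Cumulative: 13.9, 17.4, 27.1, 46.8, 51.9, 66.9, 74.8, 90.1, 95.0, 111.4, 125.9, 130.8, 139.9.
The total first reaches 49 DD on day 5.

day 5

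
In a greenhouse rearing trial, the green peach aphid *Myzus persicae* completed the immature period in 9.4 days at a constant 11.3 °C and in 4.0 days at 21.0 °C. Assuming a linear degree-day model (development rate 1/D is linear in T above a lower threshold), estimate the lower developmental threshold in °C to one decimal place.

Equal thermal constants: D₁(T₁ − T_b) = D₂(T₂ − T_b).
9.4·(11.3 − T_b) = 4.0·(21.0 − T_b)
T_b = (9.4·11.3 − 4.0·21.0) / (9.4 − 4.0) = 22.22 / 5.4 = 4.115 °C ≈ 4.1 °C.

4.1 °C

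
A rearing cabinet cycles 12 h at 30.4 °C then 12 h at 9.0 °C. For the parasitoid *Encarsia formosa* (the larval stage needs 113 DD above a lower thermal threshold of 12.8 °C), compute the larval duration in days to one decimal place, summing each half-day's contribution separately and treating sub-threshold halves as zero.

12.8 days

Day half: max(0, 30.4 − 12.8) × 0.5 = 17.6 × 0.5 = 8.80 DD.
Night half: max(0, 9.0 − 12.8) × 0.5 = 0.0 × 0.5 = 0.00 DD.
Per 24 h: 8.80 DD/day.
Duration = 113 / 8.80 = 12.841 ≈ 12.8 days.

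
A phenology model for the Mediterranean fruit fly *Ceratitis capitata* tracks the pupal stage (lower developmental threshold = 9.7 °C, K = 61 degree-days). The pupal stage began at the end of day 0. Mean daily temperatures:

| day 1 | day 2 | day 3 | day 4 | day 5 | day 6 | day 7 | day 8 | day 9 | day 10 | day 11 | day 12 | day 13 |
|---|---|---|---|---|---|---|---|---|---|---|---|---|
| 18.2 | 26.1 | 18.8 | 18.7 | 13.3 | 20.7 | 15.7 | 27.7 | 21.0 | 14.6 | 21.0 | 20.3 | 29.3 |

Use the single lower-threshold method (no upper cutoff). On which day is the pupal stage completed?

Daily DD above 9.7 °C: 8.5, 16.4, 9.1, 9.0, 3.6, 11.0, 6.0, 18.0, 11.3, 4.9, 11.3, 10.6, 19.6.
Cumulative: 8.5, 24.9, 34.0, 43.0, 46.6, 57.6, 63.6, 81.6, 92.9, 97.8, 109.1, 119.7, 139.3.
The total first reaches 61 DD on day 7.

day 7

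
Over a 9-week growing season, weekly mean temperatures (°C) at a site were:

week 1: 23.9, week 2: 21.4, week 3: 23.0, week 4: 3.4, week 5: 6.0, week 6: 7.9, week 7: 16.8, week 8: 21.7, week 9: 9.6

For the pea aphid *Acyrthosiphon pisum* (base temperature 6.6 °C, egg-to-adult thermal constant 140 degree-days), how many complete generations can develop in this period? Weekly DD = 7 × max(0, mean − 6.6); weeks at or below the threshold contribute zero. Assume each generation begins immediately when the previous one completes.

Weekly DD (7 × max(0, T̄ − 6.6)): 121.1, 103.6, 114.8, 0.0, 0.0, 9.1, 71.4, 105.7, 21.0.
Season total = 546.7 DD.
Complete generations = ⌊546.7 / 140⌋ = 3.

3 generations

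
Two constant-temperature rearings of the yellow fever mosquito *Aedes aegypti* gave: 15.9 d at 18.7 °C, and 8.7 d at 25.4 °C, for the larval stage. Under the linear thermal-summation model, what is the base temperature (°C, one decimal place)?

Linear rate model ⇒ the product D·(T − T_b) is constant across temperatures.
15.9·(18.7 − T_b) = 8.7·(25.4 − T_b)
T_b = (15.9·18.7 − 8.7·25.4) / (15.9 − 8.7) = 76.35 / 7.2 = 10.604 °C ≈ 10.6 °C.

10.6 °C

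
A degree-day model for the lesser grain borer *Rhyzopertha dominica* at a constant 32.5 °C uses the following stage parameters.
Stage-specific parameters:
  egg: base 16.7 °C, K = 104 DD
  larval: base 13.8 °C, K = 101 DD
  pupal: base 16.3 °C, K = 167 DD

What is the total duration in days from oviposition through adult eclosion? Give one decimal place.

egg: 104 / (32.5 − 16.7) = 104 / 15.8 = 6.582 d.
larval: 101 / (32.5 − 13.8) = 101 / 18.7 = 5.401 d.
pupal: 167 / (32.5 − 16.3) = 167 / 16.2 = 10.309 d.
Sum = 22.292 ≈ 22.3 days.

22.3 days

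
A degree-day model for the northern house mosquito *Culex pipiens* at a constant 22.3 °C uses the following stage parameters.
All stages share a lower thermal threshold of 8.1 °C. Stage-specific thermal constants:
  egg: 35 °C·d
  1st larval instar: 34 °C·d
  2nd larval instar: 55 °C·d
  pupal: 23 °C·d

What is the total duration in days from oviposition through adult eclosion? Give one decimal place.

Daily accumulation at 22.3 °C = 22.3 − 8.1 = 14.2 DD/day.
Total K = 35 + 34 + 55 + 23 = 147 DD.
Total duration = 147 / 14.2 = 10.352 ≈ 10.4 days.

10.4 days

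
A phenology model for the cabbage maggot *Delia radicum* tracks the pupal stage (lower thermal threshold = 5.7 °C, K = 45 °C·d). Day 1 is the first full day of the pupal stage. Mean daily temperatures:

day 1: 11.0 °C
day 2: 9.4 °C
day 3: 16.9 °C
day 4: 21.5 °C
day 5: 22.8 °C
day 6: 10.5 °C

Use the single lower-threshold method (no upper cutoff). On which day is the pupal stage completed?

day 5

Daily DD above 5.7 °C: 5.3, 3.7, 11.2, 15.8, 17.1, 4.8.
Cumulative: 5.3, 9.0, 20.2, 36.0, 53.1, 57.9.
The total first reaches 45 DD on day 5.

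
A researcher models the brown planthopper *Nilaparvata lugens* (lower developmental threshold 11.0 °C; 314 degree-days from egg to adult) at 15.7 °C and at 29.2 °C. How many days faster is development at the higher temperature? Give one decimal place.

49.6 days

At 15.7 °C: 314 / (15.7 − 11.0) = 314 / 4.7 = 66.809 d.
At 29.2 °C: 314 / (29.2 − 11.0) = 314 / 18.2 = 17.253 d.
Difference = |66.809 − 17.253| = 49.556 ≈ 49.6 days.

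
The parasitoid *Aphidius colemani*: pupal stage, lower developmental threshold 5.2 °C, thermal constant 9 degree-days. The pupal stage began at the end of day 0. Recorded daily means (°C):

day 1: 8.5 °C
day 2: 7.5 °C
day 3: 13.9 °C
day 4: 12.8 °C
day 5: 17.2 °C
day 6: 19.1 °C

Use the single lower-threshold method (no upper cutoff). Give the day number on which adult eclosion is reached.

Daily DD above 5.2 °C: 3.3, 2.3, 8.7, 7.6, 12.0, 13.9.
Cumulative: 3.3, 5.6, 14.3, 21.9, 33.9, 47.8.
The total first reaches 9 DD on day 3.

day 3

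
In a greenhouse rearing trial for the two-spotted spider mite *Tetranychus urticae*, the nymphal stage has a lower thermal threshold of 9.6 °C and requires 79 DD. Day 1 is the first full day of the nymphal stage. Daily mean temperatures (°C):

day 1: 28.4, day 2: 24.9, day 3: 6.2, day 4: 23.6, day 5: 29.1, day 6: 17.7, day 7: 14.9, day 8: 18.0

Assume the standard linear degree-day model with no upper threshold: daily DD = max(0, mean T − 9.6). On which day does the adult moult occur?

Daily DD above 9.6 °C: 18.8, 15.3, 0.0, 14.0, 19.5, 8.1, 5.3, 8.4.
Cumulative: 18.8, 34.1, 34.1, 48.1, 67.6, 75.7, 81.0, 89.4.
The total first reaches 79 DD on day 7.

day 7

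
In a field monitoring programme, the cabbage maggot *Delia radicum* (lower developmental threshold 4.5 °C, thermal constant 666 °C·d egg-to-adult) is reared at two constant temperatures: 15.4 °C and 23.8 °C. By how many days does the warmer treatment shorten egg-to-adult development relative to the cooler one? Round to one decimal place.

At 15.4 °C: 666 / (15.4 − 4.5) = 666 / 10.9 = 61.101 d.
At 23.8 °C: 666 / (23.8 − 4.5) = 666 / 19.3 = 34.508 d.
Difference = |61.101 − 34.508| = 26.593 ≈ 26.6 days.

26.6 days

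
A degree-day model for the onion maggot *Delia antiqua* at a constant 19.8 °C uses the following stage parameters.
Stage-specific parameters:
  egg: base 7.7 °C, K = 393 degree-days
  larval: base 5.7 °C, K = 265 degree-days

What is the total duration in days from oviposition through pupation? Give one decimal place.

51.3 days

egg: 393 / (19.8 − 7.7) = 393 / 12.1 = 32.479 d.
larval: 265 / (19.8 − 5.7) = 265 / 14.1 = 18.794 d.
Sum = 51.274 ≈ 51.3 days.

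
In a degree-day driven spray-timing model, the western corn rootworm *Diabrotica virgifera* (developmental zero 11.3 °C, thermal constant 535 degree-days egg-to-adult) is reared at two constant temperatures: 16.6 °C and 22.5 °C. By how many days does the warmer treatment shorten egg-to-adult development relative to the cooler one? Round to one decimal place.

At 16.6 °C: 535 / (16.6 − 11.3) = 535 / 5.3 = 100.943 d.
At 22.5 °C: 535 / (22.5 − 11.3) = 535 / 11.2 = 47.768 d.
Difference = |100.943 − 47.768| = 53.176 ≈ 53.2 days.

53.2 days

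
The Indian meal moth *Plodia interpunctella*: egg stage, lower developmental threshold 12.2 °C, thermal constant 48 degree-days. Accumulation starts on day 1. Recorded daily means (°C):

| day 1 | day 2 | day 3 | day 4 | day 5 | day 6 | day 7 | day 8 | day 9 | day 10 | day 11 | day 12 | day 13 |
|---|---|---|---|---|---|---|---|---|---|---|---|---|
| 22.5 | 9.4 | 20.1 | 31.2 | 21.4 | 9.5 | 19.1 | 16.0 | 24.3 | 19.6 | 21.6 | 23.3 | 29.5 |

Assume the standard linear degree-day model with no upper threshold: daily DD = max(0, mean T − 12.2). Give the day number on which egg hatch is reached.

day 7

Daily DD above 12.2 °C: 10.3, 0.0, 7.9, 19.0, 9.2, 0.0, 6.9, 3.8, 12.1, 7.4, 9.4, 11.1, 17.3.
Cumulative: 10.3, 10.3, 18.2, 37.2, 46.4, 46.4, 53.3, 57.1, 69.2, 76.6, 86.0, 97.1, 114.4.
The total first reaches 48 DD on day 7.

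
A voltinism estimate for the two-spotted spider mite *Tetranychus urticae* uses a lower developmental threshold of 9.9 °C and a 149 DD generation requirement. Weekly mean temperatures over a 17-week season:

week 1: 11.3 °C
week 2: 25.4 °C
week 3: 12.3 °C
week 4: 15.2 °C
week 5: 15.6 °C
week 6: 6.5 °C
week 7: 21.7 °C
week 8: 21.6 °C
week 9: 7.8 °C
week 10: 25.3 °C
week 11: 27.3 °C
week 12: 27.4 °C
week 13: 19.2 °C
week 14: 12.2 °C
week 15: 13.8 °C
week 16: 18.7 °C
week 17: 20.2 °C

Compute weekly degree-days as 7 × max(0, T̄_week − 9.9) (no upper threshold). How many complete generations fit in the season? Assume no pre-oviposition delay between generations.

6 generations

Weekly DD (7 × max(0, T̄ − 9.9)): 9.8, 108.5, 16.8, 37.1, 39.9, 0.0, 82.6, 81.9, 0.0, 107.8, 121.8, 122.5, 65.1, 16.1, 27.3, 61.6, 72.1.
Season total = 970.9 DD.
Complete generations = ⌊970.9 / 149⌋ = 6.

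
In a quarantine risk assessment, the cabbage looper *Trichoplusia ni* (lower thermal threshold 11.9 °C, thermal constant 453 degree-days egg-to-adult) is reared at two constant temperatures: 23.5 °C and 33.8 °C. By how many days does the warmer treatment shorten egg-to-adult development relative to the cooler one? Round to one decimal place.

At 23.5 °C: 453 / (23.5 − 11.9) = 453 / 11.6 = 39.052 d.
At 33.8 °C: 453 / (33.8 − 11.9) = 453 / 21.9 = 20.685 d.
Difference = |39.052 − 20.685| = 18.367 ≈ 18.4 days.

18.4 days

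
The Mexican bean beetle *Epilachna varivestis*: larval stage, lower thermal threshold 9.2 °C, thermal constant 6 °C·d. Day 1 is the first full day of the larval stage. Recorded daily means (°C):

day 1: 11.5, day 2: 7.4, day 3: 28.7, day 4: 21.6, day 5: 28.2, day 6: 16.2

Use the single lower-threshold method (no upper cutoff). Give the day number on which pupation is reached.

day 3

Daily DD above 9.2 °C: 2.3, 0.0, 19.5, 12.4, 19.0, 7.0.
Cumulative: 2.3, 2.3, 21.8, 34.2, 53.2, 60.2.
The total first reaches 6 DD on day 3.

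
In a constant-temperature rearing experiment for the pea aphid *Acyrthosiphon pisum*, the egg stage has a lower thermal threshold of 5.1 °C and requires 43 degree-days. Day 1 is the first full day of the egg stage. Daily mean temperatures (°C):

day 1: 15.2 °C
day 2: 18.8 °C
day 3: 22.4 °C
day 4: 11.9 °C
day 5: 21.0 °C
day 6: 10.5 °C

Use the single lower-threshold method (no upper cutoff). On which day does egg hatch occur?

day 4

Daily DD above 5.1 °C: 10.1, 13.7, 17.3, 6.8, 15.9, 5.4.
Cumulative: 10.1, 23.8, 41.1, 47.9, 63.8, 69.2.
The total first reaches 43 DD on day 4.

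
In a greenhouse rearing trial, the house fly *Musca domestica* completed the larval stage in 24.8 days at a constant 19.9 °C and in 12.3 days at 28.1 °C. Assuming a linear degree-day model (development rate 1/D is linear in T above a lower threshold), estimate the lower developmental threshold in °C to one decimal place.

11.8 °C

Under the model K = D·(T − T_b), so D₁·(T₁ − T_b) = D₂·(T₂ − T_b).
24.8·(19.9 − T_b) = 12.3·(28.1 − T_b)
T_b = (24.8·19.9 − 12.3·28.1) / (24.8 − 12.3) = 147.89 / 12.5 = 11.831 °C ≈ 11.8 °C.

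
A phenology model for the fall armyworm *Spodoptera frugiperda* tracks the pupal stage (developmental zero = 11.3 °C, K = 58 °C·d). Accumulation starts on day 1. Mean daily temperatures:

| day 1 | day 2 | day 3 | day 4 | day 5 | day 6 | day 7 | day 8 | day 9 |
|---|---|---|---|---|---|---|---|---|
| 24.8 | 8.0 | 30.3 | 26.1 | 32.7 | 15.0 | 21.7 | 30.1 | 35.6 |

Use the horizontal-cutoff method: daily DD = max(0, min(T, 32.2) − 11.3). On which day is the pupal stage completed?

Daily DD above 11.3 °C (capped at 20.9): 13.5, 0.0, 19.0, 14.8, 20.9, 3.7, 10.4, 18.8, 20.9.
Cumulative: 13.5, 13.5, 32.5, 47.3, 68.2, 71.9, 82.3, 101.1, 122.0.
The total first reaches 58 DD on day 5.

day 5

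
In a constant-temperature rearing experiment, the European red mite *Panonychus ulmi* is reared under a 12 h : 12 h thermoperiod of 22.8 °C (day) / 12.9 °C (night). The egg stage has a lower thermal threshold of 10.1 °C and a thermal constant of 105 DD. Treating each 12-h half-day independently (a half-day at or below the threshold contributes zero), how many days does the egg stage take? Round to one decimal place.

13.5 days

Day half: max(0, 22.8 − 10.1) × 0.5 = 12.7 × 0.5 = 6.35 DD.
Night half: max(0, 12.9 − 10.1) × 0.5 = 2.8 × 0.5 = 1.40 DD.
Per 24 h: 7.75 DD/day.
Duration = 105 / 7.75 = 13.548 ≈ 13.5 days.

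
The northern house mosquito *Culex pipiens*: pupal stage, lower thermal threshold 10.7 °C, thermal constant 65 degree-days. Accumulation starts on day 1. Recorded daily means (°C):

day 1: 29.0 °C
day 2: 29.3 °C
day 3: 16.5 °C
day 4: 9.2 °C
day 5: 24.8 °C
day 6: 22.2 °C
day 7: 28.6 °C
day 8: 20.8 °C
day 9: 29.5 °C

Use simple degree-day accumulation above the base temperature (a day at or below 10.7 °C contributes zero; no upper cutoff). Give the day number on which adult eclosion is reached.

day 6

Daily DD above 10.7 °C: 18.3, 18.6, 5.8, 0.0, 14.1, 11.5, 17.9, 10.1, 18.8.
Cumulative: 18.3, 36.9, 42.7, 42.7, 56.8, 68.3, 86.2, 96.3, 115.1.
The total first reaches 65 DD on day 6.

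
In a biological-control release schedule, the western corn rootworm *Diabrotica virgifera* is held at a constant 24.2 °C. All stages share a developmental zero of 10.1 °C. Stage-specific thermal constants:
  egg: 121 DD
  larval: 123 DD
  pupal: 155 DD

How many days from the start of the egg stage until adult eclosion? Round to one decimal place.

28.3 days

Daily accumulation at 24.2 °C = 24.2 − 10.1 = 14.1 DD/day.
Total K = 121 + 123 + 155 = 399 DD.
Total duration = 399 / 14.1 = 28.298 ≈ 28.3 days.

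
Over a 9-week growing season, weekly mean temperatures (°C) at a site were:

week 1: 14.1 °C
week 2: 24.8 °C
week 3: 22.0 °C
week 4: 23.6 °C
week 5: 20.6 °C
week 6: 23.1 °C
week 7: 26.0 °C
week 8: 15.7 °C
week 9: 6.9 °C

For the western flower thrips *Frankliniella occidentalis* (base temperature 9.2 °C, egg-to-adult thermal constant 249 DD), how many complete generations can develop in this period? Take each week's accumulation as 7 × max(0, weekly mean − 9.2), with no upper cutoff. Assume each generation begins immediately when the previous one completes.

Weekly DD (7 × max(0, T̄ − 9.2)): 34.3, 109.2, 89.6, 100.8, 79.8, 97.3, 117.6, 45.5, 0.0.
Season total = 674.1 DD.
Complete generations = ⌊674.1 / 249⌋ = 2.

2 generations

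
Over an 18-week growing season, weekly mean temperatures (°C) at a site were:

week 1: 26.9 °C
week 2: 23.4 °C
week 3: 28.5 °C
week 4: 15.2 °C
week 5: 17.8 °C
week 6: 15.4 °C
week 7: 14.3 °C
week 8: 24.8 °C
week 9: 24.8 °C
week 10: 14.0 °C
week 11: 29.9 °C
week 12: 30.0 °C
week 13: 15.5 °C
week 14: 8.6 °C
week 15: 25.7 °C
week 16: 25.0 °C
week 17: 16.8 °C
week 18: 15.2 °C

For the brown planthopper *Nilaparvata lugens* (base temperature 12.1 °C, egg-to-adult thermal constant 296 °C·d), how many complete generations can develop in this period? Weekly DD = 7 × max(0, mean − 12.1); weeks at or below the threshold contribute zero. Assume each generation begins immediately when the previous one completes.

Weekly DD (7 × max(0, T̄ − 12.1)): 103.6, 79.1, 114.8, 21.7, 39.9, 23.1, 15.4, 88.9, 88.9, 13.3, 124.6, 125.3, 23.8, 0.0, 95.2, 90.3, 32.9, 21.7.
Season total = 1102.5 DD.
Complete generations = ⌊1102.5 / 296⌋ = 3.

3 generations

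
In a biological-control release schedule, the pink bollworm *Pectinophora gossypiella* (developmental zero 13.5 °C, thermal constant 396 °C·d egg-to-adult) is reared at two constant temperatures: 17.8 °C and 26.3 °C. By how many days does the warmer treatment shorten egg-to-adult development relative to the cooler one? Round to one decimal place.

At 17.8 °C: 396 / (17.8 − 13.5) = 396 / 4.3 = 92.093 d.
At 26.3 °C: 396 / (26.3 − 13.5) = 396 / 12.8 = 30.938 d.
Difference = |92.093 − 30.938| = 61.156 ≈ 61.2 days.

61.2 days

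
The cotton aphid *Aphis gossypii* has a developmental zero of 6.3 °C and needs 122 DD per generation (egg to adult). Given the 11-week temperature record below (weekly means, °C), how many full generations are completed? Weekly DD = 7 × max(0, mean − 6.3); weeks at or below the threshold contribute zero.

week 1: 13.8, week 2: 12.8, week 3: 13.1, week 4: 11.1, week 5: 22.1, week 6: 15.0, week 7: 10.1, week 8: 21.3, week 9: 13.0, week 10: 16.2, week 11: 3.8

Weekly DD (7 × max(0, T̄ − 6.3)): 52.5, 45.5, 47.6, 33.6, 110.6, 60.9, 26.6, 105.0, 46.9, 69.3, 0.0.
Season total = 598.5 DD.
Complete generations = ⌊598.5 / 122⌋ = 4.

4 generations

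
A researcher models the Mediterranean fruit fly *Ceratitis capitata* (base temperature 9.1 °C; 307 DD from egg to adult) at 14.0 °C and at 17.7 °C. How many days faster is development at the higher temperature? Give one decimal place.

27.0 days

At 14.0 °C: 307 / (14.0 − 9.1) = 307 / 4.9 = 62.653 d.
At 17.7 °C: 307 / (17.7 − 9.1) = 307 / 8.6 = 35.698 d.
Difference = |62.653 − 35.698| = 26.955 ≈ 27.0 days.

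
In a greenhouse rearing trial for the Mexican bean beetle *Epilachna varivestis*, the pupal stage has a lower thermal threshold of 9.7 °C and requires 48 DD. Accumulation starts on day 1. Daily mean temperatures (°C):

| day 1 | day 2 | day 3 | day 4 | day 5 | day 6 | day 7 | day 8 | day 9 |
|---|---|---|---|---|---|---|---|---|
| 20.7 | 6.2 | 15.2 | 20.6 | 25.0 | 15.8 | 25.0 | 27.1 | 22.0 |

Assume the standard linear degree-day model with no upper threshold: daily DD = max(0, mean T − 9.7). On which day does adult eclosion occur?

Daily DD above 9.7 °C: 11.0, 0.0, 5.5, 10.9, 15.3, 6.1, 15.3, 17.4, 12.3.
Cumulative: 11.0, 11.0, 16.5, 27.4, 42.7, 48.8, 64.1, 81.5, 93.8.
The total first reaches 48 DD on day 6.

day 6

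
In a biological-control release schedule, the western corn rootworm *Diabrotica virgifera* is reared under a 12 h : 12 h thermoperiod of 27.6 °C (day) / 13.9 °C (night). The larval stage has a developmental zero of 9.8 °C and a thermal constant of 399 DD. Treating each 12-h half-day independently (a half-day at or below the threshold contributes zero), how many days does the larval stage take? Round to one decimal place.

Day half: max(0, 27.6 − 9.8) × 0.5 = 17.8 × 0.5 = 8.90 DD.
Night half: max(0, 13.9 − 9.8) × 0.5 = 4.1 × 0.5 = 2.05 DD.
Per 24 h: 10.95 DD/day.
Duration = 399 / 10.95 = 36.438 ≈ 36.4 days.

36.4 days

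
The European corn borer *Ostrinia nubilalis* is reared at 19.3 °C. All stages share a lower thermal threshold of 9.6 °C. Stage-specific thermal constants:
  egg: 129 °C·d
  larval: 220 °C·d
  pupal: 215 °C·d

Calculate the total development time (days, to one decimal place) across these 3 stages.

Daily accumulation at 19.3 °C = 19.3 − 9.6 = 9.7 DD/day.
Total K = 129 + 220 + 215 = 564 DD.
Total duration = 564 / 9.7 = 58.144 ≈ 58.1 days.

58.1 days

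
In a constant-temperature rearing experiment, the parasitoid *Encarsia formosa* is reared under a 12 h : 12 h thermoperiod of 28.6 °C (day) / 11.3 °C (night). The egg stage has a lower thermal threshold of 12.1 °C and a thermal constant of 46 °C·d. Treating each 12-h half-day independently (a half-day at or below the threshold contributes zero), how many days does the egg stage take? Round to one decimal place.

Day half: max(0, 28.6 − 12.1) × 0.5 = 16.5 × 0.5 = 8.25 DD.
Night half: max(0, 11.3 − 12.1) × 0.5 = 0.0 × 0.5 = 0.00 DD.
Per 24 h: 8.25 DD/day.
Duration = 46 / 8.25 = 5.576 ≈ 5.6 days.

5.6 days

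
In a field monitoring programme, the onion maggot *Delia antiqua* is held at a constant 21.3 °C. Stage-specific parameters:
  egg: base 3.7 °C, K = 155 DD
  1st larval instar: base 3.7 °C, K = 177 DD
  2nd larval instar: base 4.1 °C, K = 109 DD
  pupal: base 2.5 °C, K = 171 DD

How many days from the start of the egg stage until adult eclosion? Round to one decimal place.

34.3 days

egg: 155 / (21.3 − 3.7) = 155 / 17.6 = 8.807 d.
1st larval instar: 177 / (21.3 − 3.7) = 177 / 17.6 = 10.057 d.
2nd larval instar: 109 / (21.3 − 4.1) = 109 / 17.2 = 6.337 d.
pupal: 171 / (21.3 − 2.5) = 171 / 18.8 = 9.096 d.
Sum = 34.297 ≈ 34.3 days.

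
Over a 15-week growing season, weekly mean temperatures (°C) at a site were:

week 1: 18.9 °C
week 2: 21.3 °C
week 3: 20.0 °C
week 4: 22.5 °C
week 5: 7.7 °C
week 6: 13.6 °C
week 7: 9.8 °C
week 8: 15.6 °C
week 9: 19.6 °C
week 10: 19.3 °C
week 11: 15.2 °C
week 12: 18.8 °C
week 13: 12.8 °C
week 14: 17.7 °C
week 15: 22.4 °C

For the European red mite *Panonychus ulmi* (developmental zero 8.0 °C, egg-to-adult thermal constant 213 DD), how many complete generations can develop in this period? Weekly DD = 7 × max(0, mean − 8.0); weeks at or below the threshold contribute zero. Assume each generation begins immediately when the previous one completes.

4 generations

Weekly DD (7 × max(0, T̄ − 8.0)): 76.3, 93.1, 84.0, 101.5, 0.0, 39.2, 12.6, 53.2, 81.2, 79.1, 50.4, 75.6, 33.6, 67.9, 100.8.
Season total = 948.5 DD.
Complete generations = ⌊948.5 / 213⌋ = 4.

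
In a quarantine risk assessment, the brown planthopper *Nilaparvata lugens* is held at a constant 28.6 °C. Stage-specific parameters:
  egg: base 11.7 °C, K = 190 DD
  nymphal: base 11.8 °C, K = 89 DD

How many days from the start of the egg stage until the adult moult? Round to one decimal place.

egg: 190 / (28.6 − 11.7) = 190 / 16.9 = 11.243 d.
nymphal: 89 / (28.6 − 11.8) = 89 / 16.8 = 5.298 d.
Sum = 16.540 ≈ 16.5 days.

16.5 days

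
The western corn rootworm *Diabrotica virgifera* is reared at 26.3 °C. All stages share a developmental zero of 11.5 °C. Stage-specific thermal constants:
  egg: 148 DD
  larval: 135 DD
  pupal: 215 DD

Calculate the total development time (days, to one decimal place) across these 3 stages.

Daily accumulation at 26.3 °C = 26.3 − 11.5 = 14.8 DD/day.
Total K = 148 + 135 + 215 = 498 DD.
Total duration = 498 / 14.8 = 33.649 ≈ 33.6 days.

33.6 days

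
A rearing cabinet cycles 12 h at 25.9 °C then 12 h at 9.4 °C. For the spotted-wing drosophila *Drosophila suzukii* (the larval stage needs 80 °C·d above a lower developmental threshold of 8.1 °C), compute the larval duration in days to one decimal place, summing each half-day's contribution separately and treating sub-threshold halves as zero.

Day half: max(0, 25.9 − 8.1) × 0.5 = 17.8 × 0.5 = 8.90 DD.
Night half: max(0, 9.4 − 8.1) × 0.5 = 1.3 × 0.5 = 0.65 DD.
Per 24 h: 9.55 DD/day.
Duration = 80 / 9.55 = 8.377 ≈ 8.4 days.

8.4 days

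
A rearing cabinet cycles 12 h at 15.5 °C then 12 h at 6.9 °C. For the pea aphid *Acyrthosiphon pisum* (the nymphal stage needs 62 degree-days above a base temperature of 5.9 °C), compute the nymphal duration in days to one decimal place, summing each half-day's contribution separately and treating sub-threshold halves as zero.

Day half: max(0, 15.5 − 5.9) × 0.5 = 9.6 × 0.5 = 4.80 DD.
Night half: max(0, 6.9 − 5.9) × 0.5 = 1.0 × 0.5 = 0.50 DD.
Per 24 h: 5.30 DD/day.
Duration = 62 / 5.30 = 11.698 ≈ 11.7 days.

11.7 days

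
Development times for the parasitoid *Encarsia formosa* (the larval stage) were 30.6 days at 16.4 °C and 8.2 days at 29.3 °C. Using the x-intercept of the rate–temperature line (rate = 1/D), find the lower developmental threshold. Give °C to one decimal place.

Equal thermal constants: D₁(T₁ − T_b) = D₂(T₂ − T_b).
30.6·(16.4 − T_b) = 8.2·(29.3 − T_b)
T_b = (30.6·16.4 − 8.2·29.3) / (30.6 − 8.2) = 261.58 / 22.4 = 11.678 °C ≈ 11.7 °C.

11.7 °C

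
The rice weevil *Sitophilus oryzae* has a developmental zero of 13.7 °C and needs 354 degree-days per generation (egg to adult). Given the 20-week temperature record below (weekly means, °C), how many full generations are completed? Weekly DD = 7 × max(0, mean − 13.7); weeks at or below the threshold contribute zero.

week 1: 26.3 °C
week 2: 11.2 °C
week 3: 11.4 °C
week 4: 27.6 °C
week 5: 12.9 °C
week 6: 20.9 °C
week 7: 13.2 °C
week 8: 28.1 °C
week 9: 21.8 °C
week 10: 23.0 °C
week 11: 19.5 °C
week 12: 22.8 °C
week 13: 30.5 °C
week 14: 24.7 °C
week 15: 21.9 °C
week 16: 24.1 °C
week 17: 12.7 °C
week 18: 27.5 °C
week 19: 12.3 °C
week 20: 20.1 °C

2 generations

Weekly DD (7 × max(0, T̄ − 13.7)): 88.2, 0.0, 0.0, 97.3, 0.0, 50.4, 0.0, 100.8, 56.7, 65.1, 40.6, 63.7, 117.6, 77.0, 57.4, 72.8, 0.0, 96.6, 0.0, 44.8.
Season total = 1029.0 DD.
Complete generations = ⌊1029.0 / 354⌋ = 2.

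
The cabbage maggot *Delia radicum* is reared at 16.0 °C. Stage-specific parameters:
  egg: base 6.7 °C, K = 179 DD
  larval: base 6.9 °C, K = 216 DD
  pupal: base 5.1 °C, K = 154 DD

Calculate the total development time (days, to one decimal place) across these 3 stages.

egg: 179 / (16.0 − 6.7) = 179 / 9.3 = 19.247 d.
larval: 216 / (16.0 − 6.9) = 216 / 9.1 = 23.736 d.
pupal: 154 / (16.0 − 5.1) = 154 / 10.9 = 14.128 d.
Sum = 57.112 ≈ 57.1 days.

57.1 days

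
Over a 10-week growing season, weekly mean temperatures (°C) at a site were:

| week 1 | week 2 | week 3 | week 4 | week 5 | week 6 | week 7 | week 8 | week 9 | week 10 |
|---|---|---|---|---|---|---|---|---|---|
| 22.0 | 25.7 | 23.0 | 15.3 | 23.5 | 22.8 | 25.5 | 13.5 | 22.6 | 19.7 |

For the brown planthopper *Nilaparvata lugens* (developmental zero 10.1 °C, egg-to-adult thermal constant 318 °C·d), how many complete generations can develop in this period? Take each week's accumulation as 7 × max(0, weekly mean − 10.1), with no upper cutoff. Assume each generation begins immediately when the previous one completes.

Weekly DD (7 × max(0, T̄ − 10.1)): 83.3, 109.2, 90.3, 36.4, 93.8, 88.9, 107.8, 23.8, 87.5, 67.2.
Season total = 788.2 DD.
Complete generations = ⌊788.2 / 318⌋ = 2.

2 generations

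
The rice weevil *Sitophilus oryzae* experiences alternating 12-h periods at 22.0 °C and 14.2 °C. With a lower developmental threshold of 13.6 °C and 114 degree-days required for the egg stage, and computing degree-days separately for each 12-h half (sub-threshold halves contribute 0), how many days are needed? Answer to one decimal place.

25.3 days

Day half: max(0, 22.0 − 13.6) × 0.5 = 8.4 × 0.5 = 4.20 DD.
Night half: max(0, 14.2 − 13.6) × 0.5 = 0.6 × 0.5 = 0.30 DD.
Per 24 h: 4.50 DD/day.
Duration = 114 / 4.50 = 25.333 ≈ 25.3 days.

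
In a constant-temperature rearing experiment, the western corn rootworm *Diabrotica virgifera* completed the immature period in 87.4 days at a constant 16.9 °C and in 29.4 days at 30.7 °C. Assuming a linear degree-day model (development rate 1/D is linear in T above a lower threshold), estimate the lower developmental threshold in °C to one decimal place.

9.9 °C

Linear rate model ⇒ the product D·(T − T_b) is constant across temperatures.
87.4·(16.9 − T_b) = 29.4·(30.7 − T_b)
T_b = (87.4·16.9 − 29.4·30.7) / (87.4 − 29.4) = 574.48 / 58.0 = 9.905 °C ≈ 9.9 °C.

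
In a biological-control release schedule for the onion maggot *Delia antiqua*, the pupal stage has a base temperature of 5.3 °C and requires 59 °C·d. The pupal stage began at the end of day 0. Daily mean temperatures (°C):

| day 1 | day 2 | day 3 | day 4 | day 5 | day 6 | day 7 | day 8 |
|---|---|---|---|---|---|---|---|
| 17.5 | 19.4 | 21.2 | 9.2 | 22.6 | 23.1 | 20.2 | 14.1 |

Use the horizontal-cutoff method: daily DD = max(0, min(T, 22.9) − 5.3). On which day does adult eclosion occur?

Daily DD above 5.3 °C (capped at 17.6): 12.2, 14.1, 15.9, 3.9, 17.3, 17.6, 14.9, 8.8.
Cumulative: 12.2, 26.3, 42.2, 46.1, 63.4, 81.0, 95.9, 104.7.
The total first reaches 59 DD on day 5.

day 5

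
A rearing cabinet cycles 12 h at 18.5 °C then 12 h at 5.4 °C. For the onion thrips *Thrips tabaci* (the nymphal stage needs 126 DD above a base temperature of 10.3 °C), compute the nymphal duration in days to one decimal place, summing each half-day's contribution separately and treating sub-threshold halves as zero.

30.7 days

Day half: max(0, 18.5 − 10.3) × 0.5 = 8.2 × 0.5 = 4.10 DD.
Night half: max(0, 5.4 − 10.3) × 0.5 = 0.0 × 0.5 = 0.00 DD.
Per 24 h: 4.10 DD/day.
Duration = 126 / 4.10 = 30.732 ≈ 30.7 days.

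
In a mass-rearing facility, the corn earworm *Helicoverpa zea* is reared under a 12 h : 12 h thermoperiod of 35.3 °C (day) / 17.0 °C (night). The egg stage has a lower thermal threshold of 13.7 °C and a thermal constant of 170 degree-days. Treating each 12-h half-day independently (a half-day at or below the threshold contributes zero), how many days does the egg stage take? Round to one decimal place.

Day half: max(0, 35.3 − 13.7) × 0.5 = 21.6 × 0.5 = 10.80 DD.
Night half: max(0, 17.0 − 13.7) × 0.5 = 3.3 × 0.5 = 1.65 DD.
Per 24 h: 12.45 DD/day.
Duration = 170 / 12.45 = 13.655 ≈ 13.7 days.

13.7 days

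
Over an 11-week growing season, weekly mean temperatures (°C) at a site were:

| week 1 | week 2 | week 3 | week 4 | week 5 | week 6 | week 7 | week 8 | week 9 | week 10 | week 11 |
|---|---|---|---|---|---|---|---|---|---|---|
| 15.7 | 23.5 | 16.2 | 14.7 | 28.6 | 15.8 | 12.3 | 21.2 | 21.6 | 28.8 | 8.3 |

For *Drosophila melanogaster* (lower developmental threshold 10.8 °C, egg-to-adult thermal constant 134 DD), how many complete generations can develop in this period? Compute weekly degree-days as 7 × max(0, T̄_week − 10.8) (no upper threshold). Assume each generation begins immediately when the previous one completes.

4 generations

Weekly DD (7 × max(0, T̄ − 10.8)): 34.3, 88.9, 37.8, 27.3, 124.6, 35.0, 10.5, 72.8, 75.6, 126.0, 0.0.
Season total = 632.8 DD.
Complete generations = ⌊632.8 / 134⌋ = 4.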